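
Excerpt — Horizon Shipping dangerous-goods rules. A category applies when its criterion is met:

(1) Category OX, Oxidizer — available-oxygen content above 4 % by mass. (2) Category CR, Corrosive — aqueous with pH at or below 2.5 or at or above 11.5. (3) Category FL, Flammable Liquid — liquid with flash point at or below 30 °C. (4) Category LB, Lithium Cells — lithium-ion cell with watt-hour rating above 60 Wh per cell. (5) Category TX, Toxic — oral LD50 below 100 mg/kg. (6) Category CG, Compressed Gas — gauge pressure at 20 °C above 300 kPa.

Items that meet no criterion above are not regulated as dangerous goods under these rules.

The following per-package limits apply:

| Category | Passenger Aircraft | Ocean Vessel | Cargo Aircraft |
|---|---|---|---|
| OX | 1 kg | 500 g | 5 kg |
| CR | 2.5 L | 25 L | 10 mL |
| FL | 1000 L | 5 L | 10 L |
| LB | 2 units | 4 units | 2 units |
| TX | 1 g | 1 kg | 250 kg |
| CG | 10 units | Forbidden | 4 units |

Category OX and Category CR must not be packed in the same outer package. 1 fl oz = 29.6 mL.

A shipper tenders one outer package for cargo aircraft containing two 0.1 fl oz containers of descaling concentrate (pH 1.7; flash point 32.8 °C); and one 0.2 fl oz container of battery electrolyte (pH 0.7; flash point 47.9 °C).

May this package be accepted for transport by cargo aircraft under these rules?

With pH 1.7 (≤ 2.5), the descaling concentrate falls in Category CR.
The battery electrolyte has pH 0.7, which is ≤ 2.5, so it is Category CR (Corrosive).
Total Category CR: (two 0.1 fl oz containers = 5.92 mL) + (one 0.2 fl oz container = 5.92 mL) = 11.84 mL.
That exceeds the Category CR cargo aircraft limit of 10 mL.

No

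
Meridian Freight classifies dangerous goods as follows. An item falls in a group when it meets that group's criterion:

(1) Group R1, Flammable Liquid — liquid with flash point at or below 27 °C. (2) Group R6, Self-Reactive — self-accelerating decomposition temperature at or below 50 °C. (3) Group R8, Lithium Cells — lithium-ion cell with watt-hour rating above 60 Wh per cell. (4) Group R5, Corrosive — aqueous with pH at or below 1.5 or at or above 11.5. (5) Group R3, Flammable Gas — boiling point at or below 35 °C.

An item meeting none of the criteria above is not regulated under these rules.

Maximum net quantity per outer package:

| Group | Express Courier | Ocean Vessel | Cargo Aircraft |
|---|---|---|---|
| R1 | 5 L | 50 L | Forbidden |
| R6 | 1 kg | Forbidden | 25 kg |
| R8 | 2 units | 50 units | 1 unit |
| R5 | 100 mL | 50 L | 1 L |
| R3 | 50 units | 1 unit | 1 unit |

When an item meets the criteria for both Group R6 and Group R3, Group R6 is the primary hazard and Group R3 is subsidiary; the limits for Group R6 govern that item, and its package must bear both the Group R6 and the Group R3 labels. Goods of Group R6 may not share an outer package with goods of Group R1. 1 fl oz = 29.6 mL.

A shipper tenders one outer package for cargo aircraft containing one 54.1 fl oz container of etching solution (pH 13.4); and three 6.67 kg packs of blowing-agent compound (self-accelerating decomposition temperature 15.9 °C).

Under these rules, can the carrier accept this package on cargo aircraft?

Etching solution: pH 13.4 ≥ 11.5 → Group R5 (Corrosive).
Self-accelerating decomposition temperature 15.9 °C meets the Group R6 criterion (Self-Reactive), so the blowing-agent compound is Group R6.
Group R6 quantity: three 6.67 kg packs = 20.01 kg.
That is within the Group R6 cargo aircraft limit of 25 kg.
Group R5 quantity: one 54.1 fl oz container = 1601.36 mL.
1601.36 mL > 1 L (cargo aircraft limit, Group R5) — over the limit.
The segregation rule (Group R6 with Group R1) does not apply to Group R6 with Group R5.

No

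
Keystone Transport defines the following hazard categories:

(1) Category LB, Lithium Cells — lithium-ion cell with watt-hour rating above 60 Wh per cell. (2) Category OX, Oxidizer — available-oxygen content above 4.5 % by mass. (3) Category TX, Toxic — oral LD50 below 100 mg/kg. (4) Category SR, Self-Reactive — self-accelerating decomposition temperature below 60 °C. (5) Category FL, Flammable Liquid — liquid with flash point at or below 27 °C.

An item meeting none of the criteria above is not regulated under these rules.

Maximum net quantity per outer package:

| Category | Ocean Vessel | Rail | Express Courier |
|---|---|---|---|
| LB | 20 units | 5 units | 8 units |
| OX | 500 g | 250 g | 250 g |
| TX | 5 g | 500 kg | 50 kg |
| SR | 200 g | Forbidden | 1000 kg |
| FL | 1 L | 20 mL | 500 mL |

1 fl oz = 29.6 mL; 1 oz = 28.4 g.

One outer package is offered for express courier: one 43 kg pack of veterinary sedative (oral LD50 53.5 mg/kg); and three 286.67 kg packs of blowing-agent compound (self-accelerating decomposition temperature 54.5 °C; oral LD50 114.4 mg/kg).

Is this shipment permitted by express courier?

Oral LD50 53.5 mg/kg meets the Category TX criterion (Toxic), so the veterinary sedative is Category TX.
The blowing-agent compound has self-accelerating decomposition temperature 54.5 °C, which is < 60 °C, so it is Category SR (Self-Reactive).
Category SR quantity: three 286.67 kg packs = 860.01 kg.
860.01 kg is within the express courier limit of 1000 kg for Category SR.
Category TX quantity: 43 kg.
43 kg ≤ 50 kg (express courier limit, Category TX) — within limit.
Every hazard category is within its express courier limit and no segregation rule is violated.

Yes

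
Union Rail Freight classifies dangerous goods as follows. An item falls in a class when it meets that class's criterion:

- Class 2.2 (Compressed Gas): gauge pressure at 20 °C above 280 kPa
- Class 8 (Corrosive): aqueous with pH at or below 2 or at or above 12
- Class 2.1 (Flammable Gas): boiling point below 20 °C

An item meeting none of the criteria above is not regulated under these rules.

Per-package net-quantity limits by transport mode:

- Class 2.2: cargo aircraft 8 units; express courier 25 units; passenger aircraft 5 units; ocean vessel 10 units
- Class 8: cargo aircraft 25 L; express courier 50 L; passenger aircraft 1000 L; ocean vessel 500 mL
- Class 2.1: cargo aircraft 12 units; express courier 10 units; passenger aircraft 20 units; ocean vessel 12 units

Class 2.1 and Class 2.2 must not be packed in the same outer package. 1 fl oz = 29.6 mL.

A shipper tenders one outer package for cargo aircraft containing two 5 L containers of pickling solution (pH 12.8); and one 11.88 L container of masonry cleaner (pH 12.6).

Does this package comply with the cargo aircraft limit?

Yes

The pickling solution has pH 12.8, which is ≥ 12, so it is Class 8 (Corrosive).
Masonry cleaner: pH 12.6 ≥ 12 → Class 8 (Corrosive).
Class 8 net quantity: (two 5 L containers = 10 L) + 11.88 L = 21.88 L.
21.88 L ≤ 25 L (cargo aircraft limit, Class 8) — within limit.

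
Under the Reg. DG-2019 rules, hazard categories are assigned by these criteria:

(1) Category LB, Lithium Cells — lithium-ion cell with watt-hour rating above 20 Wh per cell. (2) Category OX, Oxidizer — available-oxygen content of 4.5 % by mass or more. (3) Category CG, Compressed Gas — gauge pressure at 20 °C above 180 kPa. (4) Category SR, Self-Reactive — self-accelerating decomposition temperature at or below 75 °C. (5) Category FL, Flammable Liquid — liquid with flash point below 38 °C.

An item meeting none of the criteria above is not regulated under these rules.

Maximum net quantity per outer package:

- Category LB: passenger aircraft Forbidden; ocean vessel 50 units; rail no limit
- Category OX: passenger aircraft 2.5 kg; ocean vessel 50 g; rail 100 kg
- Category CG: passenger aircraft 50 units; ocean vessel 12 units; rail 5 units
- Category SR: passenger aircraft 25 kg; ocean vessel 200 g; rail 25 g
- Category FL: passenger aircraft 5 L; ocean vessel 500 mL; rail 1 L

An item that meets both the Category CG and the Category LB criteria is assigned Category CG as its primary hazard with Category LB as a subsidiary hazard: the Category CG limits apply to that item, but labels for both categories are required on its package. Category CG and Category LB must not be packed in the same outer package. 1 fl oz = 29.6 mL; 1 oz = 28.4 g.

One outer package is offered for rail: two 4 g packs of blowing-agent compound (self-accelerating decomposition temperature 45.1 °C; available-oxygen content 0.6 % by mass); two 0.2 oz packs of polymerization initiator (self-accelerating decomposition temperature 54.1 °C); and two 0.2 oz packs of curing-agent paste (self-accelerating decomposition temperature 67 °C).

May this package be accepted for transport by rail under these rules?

No

Blowing-agent compound: self-accelerating decomposition temperature 45.1 °C ≤ 75 °C → Category SR (Self-Reactive).
Polymerization initiator: self-accelerating decomposition temperature 54.1 °C ≤ 75 °C → Category SR (Self-Reactive).
The curing-agent paste has self-accelerating decomposition temperature 67 °C, which is ≤ 75 °C, so it is Category SR (Self-Reactive).
Category SR net quantity: (two 4 g packs = 8 g) + (two 0.2 oz packs = 11.36 g) + (two 0.2 oz packs = 11.36 g) = 30.72 g.
That exceeds the Category SR rail limit of 25 g.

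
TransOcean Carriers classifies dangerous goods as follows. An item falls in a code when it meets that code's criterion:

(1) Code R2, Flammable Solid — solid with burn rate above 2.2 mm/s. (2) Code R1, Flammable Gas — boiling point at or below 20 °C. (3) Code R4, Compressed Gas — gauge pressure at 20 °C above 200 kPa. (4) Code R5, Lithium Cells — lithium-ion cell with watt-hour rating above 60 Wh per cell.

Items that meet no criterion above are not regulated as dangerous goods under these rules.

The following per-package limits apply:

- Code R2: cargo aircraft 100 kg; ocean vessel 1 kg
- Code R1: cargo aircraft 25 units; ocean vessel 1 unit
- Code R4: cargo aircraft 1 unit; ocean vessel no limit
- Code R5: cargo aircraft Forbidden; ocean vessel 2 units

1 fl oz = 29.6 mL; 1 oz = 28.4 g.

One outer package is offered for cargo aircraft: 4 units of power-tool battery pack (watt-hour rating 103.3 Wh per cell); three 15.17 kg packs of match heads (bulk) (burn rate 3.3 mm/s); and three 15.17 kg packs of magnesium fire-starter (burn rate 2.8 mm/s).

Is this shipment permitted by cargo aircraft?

No

Watt-hour rating 103.3 Wh per cell meets the Code R5 criterion (Lithium Cells), so the power-tool battery pack is Code R5.
With burn rate 3.3 mm/s (> 2.2 mm/s), the match heads (bulk) fall in Code R2.
With burn rate 2.8 mm/s (> 2.2 mm/s), the magnesium fire-starter falls in Code R2.
Total Code R2: (three 15.17 kg packs = 45.51 kg) + (three 15.17 kg packs = 45.51 kg) = 91.02 kg.
91.02 kg is within the cargo aircraft limit of 100 kg for Code R2.
Code R5 quantity: 4 units.
Code R5 is Forbidden by cargo aircraft.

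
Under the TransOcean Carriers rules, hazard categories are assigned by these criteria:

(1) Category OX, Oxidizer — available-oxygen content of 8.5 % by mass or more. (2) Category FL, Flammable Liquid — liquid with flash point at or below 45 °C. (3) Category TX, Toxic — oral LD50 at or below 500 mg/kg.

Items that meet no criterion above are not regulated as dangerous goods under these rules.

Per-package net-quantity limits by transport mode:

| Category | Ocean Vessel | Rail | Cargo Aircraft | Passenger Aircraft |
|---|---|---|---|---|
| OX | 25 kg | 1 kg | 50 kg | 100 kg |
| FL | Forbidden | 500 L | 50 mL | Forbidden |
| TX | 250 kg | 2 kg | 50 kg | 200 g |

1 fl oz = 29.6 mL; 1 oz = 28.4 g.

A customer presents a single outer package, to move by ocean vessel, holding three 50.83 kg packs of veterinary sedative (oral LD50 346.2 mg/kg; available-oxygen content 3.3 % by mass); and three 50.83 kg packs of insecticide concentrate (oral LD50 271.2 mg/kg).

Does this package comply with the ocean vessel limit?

No

Veterinary sedative: oral LD50 346.2 mg/kg ≤ 500 mg/kg → Category TX (Toxic).
With oral LD50 271.2 mg/kg (≤ 500 mg/kg), the insecticide concentrate falls in Category TX.
Total Category TX: (three 50.83 kg packs = 152.49 kg) + (three 50.83 kg packs = 152.49 kg) = 304.98 kg.
304.98 kg exceeds the ocean vessel limit of 250 kg for Category TX.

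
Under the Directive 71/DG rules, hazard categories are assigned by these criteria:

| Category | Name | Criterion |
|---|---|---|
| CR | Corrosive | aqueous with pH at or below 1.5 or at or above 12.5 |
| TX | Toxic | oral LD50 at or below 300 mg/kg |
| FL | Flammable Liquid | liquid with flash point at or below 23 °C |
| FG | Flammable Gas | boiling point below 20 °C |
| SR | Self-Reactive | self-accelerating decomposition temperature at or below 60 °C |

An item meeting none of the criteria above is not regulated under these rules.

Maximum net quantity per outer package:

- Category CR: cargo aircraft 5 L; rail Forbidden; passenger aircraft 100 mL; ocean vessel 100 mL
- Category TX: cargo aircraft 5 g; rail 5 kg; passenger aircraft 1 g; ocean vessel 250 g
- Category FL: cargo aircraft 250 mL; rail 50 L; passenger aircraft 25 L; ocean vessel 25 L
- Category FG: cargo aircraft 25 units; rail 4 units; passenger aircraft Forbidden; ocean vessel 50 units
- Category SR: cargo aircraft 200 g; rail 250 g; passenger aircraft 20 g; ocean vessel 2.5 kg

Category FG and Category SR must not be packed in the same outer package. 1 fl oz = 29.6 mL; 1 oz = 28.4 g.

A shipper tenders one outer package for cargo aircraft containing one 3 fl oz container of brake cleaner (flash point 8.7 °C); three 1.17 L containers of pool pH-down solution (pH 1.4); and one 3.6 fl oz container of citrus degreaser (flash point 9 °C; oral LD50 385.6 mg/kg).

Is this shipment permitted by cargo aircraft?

Brake cleaner: flash point 8.7 °C ≤ 23 °C → Category FL (Flammable Liquid).
Pool pH-down solution: pH 1.4 ≤ 1.5 → Category CR (Corrosive).
With flash point 9 °C (≤ 23 °C), the citrus degreaser falls in Category FL.
Category FL net quantity: (one 3 fl oz container = 88.8 mL) + (one 3.6 fl oz container = 106.56 mL) = 195.36 mL.
195.36 mL is within the cargo aircraft limit of 250 mL for Category FL.
Category CR quantity: three 1.17 L containers = 3.51 L.
3.51 L ≤ 5 L (cargo aircraft limit, Category CR) — within limit.
The segregation rule (Category FG with Category SR) does not apply to Category FL with Category CR.
Every hazard category is within its cargo aircraft limit and no segregation rule is violated.

Yes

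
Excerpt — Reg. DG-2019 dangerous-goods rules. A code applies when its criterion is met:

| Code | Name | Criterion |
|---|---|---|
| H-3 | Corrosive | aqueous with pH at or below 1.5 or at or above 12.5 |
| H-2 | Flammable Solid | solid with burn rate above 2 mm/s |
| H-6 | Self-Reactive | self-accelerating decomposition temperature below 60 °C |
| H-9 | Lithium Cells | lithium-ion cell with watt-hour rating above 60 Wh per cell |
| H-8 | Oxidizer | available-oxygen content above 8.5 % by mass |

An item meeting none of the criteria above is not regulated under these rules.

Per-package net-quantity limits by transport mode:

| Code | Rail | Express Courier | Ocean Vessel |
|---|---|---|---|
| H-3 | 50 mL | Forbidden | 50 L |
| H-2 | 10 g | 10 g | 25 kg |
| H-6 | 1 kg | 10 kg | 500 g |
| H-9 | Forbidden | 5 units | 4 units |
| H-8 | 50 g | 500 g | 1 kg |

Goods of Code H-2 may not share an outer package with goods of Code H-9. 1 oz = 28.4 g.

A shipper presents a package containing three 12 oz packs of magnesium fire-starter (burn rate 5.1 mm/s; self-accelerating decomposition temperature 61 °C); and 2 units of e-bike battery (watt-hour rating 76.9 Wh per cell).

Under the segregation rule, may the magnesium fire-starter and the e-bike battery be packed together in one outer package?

With burn rate 5.1 mm/s (> 2 mm/s), the magnesium fire-starter falls in Code H-2.
The e-bike battery has watt-hour rating 76.9 Wh per cell, which is > 60 Wh per cell, so it is Code H-9 (Lithium Cells).
Code H-2 and Code H-9 may not share an outer package.

No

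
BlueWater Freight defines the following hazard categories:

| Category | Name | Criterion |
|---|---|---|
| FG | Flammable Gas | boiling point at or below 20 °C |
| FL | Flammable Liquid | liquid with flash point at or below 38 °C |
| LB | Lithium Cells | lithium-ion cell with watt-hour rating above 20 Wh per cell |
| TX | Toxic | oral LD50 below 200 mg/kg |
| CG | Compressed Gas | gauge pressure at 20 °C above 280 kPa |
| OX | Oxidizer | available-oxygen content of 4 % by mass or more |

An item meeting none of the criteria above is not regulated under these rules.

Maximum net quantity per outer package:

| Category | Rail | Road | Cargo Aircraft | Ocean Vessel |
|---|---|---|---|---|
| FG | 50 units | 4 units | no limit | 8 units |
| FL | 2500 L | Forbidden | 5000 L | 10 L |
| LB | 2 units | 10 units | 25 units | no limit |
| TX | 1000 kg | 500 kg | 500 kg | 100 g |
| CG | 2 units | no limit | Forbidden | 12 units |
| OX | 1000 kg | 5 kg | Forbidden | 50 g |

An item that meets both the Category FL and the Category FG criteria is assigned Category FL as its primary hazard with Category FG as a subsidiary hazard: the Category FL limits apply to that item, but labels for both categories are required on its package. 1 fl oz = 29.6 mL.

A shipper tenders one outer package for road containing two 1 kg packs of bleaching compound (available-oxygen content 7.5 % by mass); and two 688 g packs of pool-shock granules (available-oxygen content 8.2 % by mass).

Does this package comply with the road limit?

Yes

Available-oxygen content 7.5 % by mass meets the Category OX criterion (Oxidizer), so the bleaching compound is Category OX.
Available-oxygen content 8.2 % by mass meets the Category OX criterion (Oxidizer), so the pool-shock granules are Category OX.
Total Category OX: (two 1 kg packs = 2 kg) + (two 688 g packs = 1.376 kg) = 3.376 kg.
3.376 kg ≤ 5 kg (road limit, Category OX) — within limit.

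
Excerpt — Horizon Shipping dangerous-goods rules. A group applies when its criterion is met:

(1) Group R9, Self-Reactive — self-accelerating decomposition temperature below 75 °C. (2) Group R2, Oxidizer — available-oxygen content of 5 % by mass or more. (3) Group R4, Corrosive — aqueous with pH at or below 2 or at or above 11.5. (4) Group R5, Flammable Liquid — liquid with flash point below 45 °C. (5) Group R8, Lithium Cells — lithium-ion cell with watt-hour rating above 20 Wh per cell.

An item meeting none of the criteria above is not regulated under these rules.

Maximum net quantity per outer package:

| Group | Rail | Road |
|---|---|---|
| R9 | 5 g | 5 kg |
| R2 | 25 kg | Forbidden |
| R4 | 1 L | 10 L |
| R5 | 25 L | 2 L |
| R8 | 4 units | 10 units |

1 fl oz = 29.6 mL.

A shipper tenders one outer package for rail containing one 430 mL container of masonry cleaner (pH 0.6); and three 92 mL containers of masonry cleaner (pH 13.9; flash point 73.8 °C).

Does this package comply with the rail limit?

pH 0.6 meets the Group R4 criterion (Corrosive), so the masonry cleaner is Group R4.
pH 13.9 meets the Group R4 criterion (Corrosive), so the masonry cleaner is Group R4.
Total Group R4: 430 mL + (three 92 mL containers = 276 mL) = 706 mL.
706 mL ≤ 1 L (rail limit, Group R4) — within limit.

Yes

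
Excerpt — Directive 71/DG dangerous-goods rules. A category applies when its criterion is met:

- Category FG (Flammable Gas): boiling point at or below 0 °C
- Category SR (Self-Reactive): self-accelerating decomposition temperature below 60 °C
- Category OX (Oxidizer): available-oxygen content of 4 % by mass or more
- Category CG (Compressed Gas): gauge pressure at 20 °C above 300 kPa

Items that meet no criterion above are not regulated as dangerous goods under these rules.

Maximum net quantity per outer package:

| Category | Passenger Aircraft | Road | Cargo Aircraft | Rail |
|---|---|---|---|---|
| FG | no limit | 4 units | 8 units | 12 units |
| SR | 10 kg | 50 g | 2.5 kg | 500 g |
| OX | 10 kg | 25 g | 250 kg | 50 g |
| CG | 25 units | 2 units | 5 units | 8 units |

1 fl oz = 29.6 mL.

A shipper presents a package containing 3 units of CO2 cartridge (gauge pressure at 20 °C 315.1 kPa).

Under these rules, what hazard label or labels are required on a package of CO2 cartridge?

With gauge pressure at 20 °C 315.1 kPa (> 300 kPa), the CO2 cartridge falls in Category CG.
Only the Category CG label is required.

Category CG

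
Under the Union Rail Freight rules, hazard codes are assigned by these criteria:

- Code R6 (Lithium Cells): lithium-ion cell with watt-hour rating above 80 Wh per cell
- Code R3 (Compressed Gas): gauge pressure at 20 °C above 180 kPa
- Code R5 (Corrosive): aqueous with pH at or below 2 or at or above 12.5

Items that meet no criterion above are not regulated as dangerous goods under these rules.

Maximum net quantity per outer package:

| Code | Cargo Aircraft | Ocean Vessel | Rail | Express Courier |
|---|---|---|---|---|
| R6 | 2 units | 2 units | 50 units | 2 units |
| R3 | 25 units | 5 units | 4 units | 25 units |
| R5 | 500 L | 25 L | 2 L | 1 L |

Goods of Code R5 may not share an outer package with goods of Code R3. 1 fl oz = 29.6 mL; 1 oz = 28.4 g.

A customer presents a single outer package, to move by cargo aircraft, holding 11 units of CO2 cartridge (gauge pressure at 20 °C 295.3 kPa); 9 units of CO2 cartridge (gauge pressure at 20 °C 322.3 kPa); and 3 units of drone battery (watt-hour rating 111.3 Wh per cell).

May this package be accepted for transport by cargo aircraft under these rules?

Gauge pressure at 20 °C 295.3 kPa meets the Code R3 criterion (Compressed Gas), so the CO2 cartridge is Code R3.
With gauge pressure at 20 °C 322.3 kPa (> 180 kPa), the CO2 cartridge falls in Code R3.
Watt-hour rating 111.3 Wh per cell meets the Code R6 criterion (Lithium Cells), so the drone battery is Code R6.
Total Code R3: 11 units + 9 units = 20 units.
That is within the Code R3 cargo aircraft limit of 25 units.
Code R6 quantity: 3 units.
That exceeds the Code R6 cargo aircraft limit of 2 units.
The segregation rule (Code R5 with Code R3) does not apply to Code R3 with Code R6.

No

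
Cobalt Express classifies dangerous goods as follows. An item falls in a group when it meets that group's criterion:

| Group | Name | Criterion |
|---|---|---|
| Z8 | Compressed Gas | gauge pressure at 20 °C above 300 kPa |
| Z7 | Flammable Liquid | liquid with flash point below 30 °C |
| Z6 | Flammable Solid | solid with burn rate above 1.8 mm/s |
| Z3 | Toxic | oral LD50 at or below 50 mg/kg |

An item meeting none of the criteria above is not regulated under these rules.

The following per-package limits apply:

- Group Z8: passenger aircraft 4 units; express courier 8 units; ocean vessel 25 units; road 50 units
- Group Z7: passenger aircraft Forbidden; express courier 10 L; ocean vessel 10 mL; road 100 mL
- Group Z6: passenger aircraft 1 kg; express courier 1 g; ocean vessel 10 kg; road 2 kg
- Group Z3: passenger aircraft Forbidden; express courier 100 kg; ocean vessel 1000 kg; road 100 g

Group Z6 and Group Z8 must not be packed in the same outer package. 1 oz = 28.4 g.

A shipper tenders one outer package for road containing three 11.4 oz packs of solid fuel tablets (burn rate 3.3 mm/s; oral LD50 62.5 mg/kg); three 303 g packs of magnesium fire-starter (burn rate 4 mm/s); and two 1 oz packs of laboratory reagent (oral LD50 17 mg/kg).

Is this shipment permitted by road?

With burn rate 3.3 mm/s (> 1.8 mm/s), the solid fuel tablets fall in Group Z6.
Magnesium fire-starter: burn rate 4 mm/s > 1.8 mm/s → Group Z6 (Flammable Solid).
The laboratory reagent has oral LD50 17 mg/kg, which is ≤ 50 mg/kg, so it is Group Z3 (Toxic).
Group Z6 net quantity: (three 11.4 oz packs = 971.28 g) + (three 303 g packs = 909 g) = 1880.28 g.
1880.28 g is within the road limit of 2 kg for Group Z6.
Group Z3 quantity: two 1 oz packs = 56.8 g.
56.8 g ≤ 100 g (road limit, Group Z3) — within limit.
The segregation rule (Group Z6 with Group Z8) does not apply to Group Z6 with Group Z3.
Every hazard group is within its road limit and no segregation rule is violated.

Yes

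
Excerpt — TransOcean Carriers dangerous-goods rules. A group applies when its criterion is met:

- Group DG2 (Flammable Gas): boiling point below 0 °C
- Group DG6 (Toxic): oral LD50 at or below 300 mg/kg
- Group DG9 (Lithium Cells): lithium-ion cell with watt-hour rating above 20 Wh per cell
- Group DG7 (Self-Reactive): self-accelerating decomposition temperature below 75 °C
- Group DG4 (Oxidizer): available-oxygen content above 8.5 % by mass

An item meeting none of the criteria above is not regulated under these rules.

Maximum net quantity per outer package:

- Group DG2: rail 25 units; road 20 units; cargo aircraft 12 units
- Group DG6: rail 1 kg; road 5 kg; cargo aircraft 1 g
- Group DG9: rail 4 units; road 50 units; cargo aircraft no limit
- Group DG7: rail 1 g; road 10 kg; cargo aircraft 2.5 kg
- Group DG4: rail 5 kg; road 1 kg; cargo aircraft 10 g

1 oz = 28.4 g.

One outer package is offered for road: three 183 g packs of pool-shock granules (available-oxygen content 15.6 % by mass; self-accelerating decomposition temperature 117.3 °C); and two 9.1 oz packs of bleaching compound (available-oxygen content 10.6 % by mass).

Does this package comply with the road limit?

No

Available-oxygen content 15.6 % by mass meets the Group DG4 criterion (Oxidizer), so the pool-shock granules are Group DG4.
Bleaching compound: available-oxygen content 10.6 % by mass > 8.5 % by mass → Group DG4 (Oxidizer).
Total Group DG4: (three 183 g packs = 549 g) + (two 9.1 oz packs = 516.88 g) = 1065.88 g.
1065.88 g exceeds the road limit of 1 kg for Group DG4.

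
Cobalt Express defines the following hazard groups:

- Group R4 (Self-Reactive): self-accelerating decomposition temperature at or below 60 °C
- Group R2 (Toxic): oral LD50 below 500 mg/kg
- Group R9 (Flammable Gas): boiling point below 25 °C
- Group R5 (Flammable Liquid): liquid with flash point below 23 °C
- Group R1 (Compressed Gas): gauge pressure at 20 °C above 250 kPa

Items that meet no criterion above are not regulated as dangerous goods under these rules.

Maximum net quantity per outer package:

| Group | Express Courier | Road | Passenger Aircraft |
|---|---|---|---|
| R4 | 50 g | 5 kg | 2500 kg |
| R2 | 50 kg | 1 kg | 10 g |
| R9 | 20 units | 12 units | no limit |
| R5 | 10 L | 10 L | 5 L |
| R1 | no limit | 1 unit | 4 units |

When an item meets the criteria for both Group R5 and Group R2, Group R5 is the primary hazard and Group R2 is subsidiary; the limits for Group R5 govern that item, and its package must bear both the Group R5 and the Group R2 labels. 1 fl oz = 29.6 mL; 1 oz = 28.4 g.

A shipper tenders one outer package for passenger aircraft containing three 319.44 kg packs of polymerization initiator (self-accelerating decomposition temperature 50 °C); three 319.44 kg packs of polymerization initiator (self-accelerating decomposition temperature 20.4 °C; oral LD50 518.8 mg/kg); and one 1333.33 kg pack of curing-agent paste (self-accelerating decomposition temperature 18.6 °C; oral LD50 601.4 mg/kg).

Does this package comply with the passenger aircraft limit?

Self-accelerating decomposition temperature 50 °C meets the Group R4 criterion (Self-Reactive), so the polymerization initiator is Group R4.
With self-accelerating decomposition temperature 20.4 °C (≤ 60 °C), the polymerization initiator falls in Group R4.
Self-accelerating decomposition temperature 18.6 °C meets the Group R4 criterion (Self-Reactive), so the curing-agent paste is Group R4.
Group R4 net quantity: (three 319.44 kg packs = 958.32 kg) + (three 319.44 kg packs = 958.32 kg) + 1333.33 kg = 3249.97 kg.
3249.97 kg exceeds the passenger aircraft limit of 2500 kg for Group R4.

No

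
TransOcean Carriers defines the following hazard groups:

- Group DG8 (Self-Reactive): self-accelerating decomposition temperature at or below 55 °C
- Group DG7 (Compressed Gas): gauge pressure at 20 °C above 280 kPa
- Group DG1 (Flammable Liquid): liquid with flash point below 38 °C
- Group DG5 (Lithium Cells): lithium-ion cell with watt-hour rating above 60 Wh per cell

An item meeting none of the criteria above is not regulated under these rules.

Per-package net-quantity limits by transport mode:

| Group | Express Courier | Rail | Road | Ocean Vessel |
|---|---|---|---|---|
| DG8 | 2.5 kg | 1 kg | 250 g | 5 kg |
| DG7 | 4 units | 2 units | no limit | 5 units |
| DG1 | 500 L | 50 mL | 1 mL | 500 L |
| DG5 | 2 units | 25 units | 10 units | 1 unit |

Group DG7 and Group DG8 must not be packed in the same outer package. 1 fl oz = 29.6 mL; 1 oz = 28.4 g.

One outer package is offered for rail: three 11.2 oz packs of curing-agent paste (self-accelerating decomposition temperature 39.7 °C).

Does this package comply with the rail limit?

With self-accelerating decomposition temperature 39.7 °C (≤ 55 °C), the curing-agent paste falls in Group DG8.
Group DG8 quantity: three 11.2 oz packs = 954.24 g.
That is within the Group DG8 rail limit of 1 kg.

Yes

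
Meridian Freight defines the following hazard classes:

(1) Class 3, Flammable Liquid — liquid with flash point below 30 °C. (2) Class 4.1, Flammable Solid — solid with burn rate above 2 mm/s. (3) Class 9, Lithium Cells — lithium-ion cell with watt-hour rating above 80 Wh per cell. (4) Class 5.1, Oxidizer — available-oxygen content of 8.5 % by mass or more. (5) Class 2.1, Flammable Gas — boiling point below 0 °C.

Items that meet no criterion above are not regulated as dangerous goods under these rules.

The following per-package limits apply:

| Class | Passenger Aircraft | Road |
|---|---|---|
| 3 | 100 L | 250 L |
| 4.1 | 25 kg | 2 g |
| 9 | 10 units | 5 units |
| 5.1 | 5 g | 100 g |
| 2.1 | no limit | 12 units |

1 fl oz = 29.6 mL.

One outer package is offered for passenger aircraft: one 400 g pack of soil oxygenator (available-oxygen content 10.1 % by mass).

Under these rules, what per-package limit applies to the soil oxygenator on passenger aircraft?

Soil oxygenator: available-oxygen content 10.1 % by mass ≥ 8.5 % by mass → Class 5.1 (Oxidizer).
The passenger aircraft limit for Class 5.1 is 5 g.

5 g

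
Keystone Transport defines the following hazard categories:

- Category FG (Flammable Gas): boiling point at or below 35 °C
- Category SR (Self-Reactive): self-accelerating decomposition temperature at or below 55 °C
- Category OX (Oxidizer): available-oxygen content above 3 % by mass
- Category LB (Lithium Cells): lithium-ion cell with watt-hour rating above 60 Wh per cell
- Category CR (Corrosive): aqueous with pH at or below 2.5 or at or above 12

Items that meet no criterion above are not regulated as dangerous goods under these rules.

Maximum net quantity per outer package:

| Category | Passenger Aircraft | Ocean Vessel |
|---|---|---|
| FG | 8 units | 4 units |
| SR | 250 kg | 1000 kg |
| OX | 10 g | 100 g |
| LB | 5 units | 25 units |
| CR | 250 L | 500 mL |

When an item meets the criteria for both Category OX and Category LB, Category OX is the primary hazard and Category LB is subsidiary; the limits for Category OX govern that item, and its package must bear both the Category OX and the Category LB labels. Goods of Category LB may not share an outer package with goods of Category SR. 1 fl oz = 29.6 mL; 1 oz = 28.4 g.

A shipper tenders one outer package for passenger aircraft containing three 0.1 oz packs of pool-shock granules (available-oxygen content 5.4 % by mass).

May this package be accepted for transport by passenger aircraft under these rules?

Yes

The pool-shock granules have available-oxygen content 5.4 % by mass, which is > 3 % by mass, so they are Category OX (Oxidizer).
Category OX quantity: three 0.1 oz packs = 8.52 g.
8.52 g ≤ 10 g (passenger aircraft limit, Category OX) — within limit.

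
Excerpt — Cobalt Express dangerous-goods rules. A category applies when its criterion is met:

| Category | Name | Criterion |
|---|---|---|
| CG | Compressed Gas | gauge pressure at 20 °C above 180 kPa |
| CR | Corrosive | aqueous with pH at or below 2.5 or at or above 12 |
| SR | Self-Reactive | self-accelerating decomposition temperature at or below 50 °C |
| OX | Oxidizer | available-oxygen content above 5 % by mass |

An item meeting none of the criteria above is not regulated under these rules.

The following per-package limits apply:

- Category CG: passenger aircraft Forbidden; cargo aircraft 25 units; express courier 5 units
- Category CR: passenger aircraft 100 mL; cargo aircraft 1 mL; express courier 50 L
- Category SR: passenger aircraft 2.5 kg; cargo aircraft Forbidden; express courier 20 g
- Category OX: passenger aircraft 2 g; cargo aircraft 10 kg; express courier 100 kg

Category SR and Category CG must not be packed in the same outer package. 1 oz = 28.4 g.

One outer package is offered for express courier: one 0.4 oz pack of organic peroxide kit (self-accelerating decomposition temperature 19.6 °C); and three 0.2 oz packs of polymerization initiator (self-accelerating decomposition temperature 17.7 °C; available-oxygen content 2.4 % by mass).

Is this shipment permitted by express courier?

No

Organic peroxide kit: self-accelerating decomposition temperature 19.6 °C ≤ 50 °C → Category SR (Self-Reactive).
Polymerization initiator: self-accelerating decomposition temperature 17.7 °C ≤ 50 °C → Category SR (Self-Reactive).
Category SR net quantity: (one 0.4 oz pack = 11.36 g) + (three 0.2 oz packs = 17.04 g) = 28.4 g.
That exceeds the Category SR express courier limit of 20 g.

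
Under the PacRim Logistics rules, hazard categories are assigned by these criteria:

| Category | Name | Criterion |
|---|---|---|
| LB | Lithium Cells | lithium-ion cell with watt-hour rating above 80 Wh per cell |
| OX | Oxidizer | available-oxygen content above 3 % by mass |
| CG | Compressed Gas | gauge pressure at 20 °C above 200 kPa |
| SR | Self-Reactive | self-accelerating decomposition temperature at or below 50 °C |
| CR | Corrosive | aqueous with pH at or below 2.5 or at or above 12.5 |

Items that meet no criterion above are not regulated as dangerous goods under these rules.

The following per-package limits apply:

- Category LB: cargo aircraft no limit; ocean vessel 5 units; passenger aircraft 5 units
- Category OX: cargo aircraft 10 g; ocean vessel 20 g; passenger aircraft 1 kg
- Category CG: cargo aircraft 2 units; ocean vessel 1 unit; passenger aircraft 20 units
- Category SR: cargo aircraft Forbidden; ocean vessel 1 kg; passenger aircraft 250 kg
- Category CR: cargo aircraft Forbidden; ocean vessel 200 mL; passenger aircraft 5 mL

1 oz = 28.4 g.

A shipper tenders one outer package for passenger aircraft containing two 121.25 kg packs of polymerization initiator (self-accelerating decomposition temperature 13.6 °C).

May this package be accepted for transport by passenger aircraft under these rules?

Yes

Self-accelerating decomposition temperature 13.6 °C meets the Category SR criterion (Self-Reactive), so the polymerization initiator is Category SR.
Category SR quantity: two 121.25 kg packs = 242.5 kg.
That is within the Category SR passenger aircraft limit of 250 kg.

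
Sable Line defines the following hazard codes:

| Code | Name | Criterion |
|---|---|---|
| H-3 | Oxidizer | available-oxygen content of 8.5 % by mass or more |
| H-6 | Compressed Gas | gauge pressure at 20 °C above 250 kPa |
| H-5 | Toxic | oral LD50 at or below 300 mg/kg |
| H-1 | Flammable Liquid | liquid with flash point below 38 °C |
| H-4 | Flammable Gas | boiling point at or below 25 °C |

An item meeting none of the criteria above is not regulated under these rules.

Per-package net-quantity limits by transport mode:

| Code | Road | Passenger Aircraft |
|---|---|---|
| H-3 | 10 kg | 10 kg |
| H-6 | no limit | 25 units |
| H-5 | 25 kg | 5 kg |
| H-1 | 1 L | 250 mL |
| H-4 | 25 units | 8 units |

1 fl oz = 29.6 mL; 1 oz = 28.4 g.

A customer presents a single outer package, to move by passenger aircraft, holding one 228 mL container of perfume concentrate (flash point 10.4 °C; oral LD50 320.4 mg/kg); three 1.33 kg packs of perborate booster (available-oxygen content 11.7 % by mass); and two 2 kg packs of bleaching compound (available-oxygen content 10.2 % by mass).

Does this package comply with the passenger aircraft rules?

With flash point 10.4 °C (< 38 °C), the perfume concentrate falls in Code H-1.
The perborate booster has available-oxygen content 11.7 % by mass, which is ≥ 8.5 % by mass, so it is Code H-3 (Oxidizer).
The bleaching compound has available-oxygen content 10.2 % by mass, which is ≥ 8.5 % by mass, so it is Code H-3 (Oxidizer).
Total Code H-3: (three 1.33 kg packs = 3.99 kg) + (two 2 kg packs = 4 kg) = 7.99 kg.
7.99 kg ≤ 10 kg (passenger aircraft limit, Code H-3) — within limit.
Code H-1 quantity: 228 mL.
228 mL is within the passenger aircraft limit of 250 mL for Code H-1.
Every hazard code is within its passenger aircraft limit and no segregation rule is violated.

Yes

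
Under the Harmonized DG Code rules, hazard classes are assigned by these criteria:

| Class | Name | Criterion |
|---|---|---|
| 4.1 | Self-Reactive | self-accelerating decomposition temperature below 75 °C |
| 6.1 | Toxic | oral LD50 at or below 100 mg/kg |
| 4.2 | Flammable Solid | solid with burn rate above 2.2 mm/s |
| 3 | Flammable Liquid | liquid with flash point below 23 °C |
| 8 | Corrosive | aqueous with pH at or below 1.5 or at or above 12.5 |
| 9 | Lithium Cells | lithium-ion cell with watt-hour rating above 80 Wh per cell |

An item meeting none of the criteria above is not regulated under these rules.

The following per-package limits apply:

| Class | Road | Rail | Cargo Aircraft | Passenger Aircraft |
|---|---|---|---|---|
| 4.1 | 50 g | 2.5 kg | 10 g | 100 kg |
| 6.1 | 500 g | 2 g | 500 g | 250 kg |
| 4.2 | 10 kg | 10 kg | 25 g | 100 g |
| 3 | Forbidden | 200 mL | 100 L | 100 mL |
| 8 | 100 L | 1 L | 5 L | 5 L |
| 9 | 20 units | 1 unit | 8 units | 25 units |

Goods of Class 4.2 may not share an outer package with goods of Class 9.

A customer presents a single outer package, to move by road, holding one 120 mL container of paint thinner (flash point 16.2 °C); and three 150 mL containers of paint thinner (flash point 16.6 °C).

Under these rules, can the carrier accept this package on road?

No

The paint thinner has flash point 16.2 °C, which is < 23 °C, so it is Class 3 (Flammable Liquid).
With flash point 16.6 °C (< 23 °C), the paint thinner falls in Class 3.
Class 3 net quantity: 120 mL + (three 150 mL containers = 450 mL) = 570 mL.
By road, Class 3 is Forbidden regardless of quantity.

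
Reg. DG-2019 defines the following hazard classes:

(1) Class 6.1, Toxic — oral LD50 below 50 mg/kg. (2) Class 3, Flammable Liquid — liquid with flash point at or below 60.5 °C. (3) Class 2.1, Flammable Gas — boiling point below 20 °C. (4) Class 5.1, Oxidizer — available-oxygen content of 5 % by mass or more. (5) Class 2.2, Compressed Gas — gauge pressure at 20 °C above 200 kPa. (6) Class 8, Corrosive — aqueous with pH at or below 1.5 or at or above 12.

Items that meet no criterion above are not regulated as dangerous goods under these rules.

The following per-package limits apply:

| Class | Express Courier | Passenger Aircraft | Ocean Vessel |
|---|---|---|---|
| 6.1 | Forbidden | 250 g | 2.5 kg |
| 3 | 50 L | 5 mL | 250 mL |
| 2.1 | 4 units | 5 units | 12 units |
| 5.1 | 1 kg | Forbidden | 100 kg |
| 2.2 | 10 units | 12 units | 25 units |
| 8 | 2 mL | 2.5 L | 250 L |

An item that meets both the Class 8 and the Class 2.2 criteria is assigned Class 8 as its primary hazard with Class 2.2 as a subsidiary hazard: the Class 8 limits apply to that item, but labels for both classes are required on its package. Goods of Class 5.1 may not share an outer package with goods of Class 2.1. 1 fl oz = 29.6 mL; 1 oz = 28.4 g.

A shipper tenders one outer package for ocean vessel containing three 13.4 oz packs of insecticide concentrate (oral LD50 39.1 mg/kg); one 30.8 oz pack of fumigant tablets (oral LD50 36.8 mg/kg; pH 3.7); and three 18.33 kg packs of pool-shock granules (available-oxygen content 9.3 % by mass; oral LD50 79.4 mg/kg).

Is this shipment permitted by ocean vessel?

Insecticide concentrate: oral LD50 39.1 mg/kg < 50 mg/kg → Class 6.1 (Toxic).
With oral LD50 36.8 mg/kg (< 50 mg/kg), the fumigant tablets fall in Class 6.1.
With available-oxygen content 9.3 % by mass (≥ 5 % by mass), the pool-shock granules fall in Class 5.1.
Class 5.1 quantity: three 18.33 kg packs = 54.99 kg.
54.99 kg is within the ocean vessel limit of 100 kg for Class 5.1.
Class 6.1 net quantity: (three 13.4 oz packs = 1141.68 g) + (one 30.8 oz pack = 874.72 g) = 2016.4 g.
2016.4 g is within the ocean vessel limit of 2.5 kg for Class 6.1.
The segregation rule (Class 5.1 with Class 2.1) does not apply to Class 5.1 with Class 6.1.
Every hazard class is within its ocean vessel limit and no segregation rule is violated.

Yes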